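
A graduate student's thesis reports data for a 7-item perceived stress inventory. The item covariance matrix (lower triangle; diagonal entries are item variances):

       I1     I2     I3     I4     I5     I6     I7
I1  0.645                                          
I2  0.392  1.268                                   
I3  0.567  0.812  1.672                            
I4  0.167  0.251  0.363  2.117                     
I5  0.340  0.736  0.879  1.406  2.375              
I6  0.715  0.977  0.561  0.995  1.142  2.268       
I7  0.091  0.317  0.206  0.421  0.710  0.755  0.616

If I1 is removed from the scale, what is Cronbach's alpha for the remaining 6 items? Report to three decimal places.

Remaining items: I2, I3, I4, I5, I6, I7 (k = 6).
ΣVar(i) = 1.268 + 1.672 + 2.117 + 2.375 + 2.268 + 0.616 = 10.316
total variance = 10.316 + 2 × 10.531 = 31.378
α (item deleted) = (6/5)·(1 − 10.316/31.378) = 0.805

α = 0.805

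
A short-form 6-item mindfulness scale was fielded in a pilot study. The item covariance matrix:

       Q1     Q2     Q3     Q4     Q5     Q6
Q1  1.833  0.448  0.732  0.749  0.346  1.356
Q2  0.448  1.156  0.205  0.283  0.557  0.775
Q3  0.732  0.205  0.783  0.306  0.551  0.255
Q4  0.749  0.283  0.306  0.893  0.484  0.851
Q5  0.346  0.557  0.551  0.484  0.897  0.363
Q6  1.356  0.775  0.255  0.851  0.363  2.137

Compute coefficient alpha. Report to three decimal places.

α = 0.819

sum of item variances = 1.833 + 1.156 + 0.783 + 0.893 + 0.897 + 2.137 = 7.699
Sum of off-diagonal covariances = 8.261
σ²_T = 7.699 + 2 × 8.261 = 24.221
α = (k/(k−1))·(1 − sum of item variances/σ²_T) = (6/5)·(1 − 7.699/24.221) = 0.819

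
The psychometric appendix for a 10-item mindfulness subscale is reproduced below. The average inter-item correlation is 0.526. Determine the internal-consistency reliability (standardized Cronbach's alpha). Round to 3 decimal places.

Standardized α = k·r̄ / (1 + (k−1)·r̄) = 10 × 0.526 / (1 + 9 × 0.526)
  = 5.2600 / 5.7340 = 0.917

α = 0.917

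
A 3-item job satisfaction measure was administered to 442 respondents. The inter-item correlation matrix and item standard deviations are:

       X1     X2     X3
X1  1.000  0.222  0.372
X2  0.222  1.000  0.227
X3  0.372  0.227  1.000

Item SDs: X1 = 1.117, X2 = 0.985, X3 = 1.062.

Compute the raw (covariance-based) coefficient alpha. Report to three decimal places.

Σσ²ᵢ = 1.117² + 0.985² + 1.062² = 3.3458
Covariances σ_ij = r_ij · s_i · s_j:
  σ(X1,X2) = 0.222 × 1.117 × 0.985 = 0.2443
  σ(X1,X3) = 0.372 × 1.117 × 1.062 = 0.4413
  σ(X2,X3) = 0.227 × 0.985 × 1.062 = 0.2375
σ²_T = Σσ²ᵢ + 2·Σσ_ij = 3.3458 + 2 × 0.9231 = 5.1920
α = (3/2)·(1 − 3.3458/5.1920) = 0.533

α = 0.533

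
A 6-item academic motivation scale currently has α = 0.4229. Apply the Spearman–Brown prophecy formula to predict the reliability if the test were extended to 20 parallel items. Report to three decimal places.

predicted reliability = 0.710

Length factor m = 20/6 = 3.3333
α' = m·α / (1 + (m−1)·α)
   = 20/6 × 0.4229 / (1 + (20/6 − 1) × 0.4229)
   = 1.4097 / 1.9868 = 0.710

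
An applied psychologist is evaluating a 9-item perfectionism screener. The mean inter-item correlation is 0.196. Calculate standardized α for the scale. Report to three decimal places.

Standardized α = k·r̄ / (1 + (k−1)·r̄) = 9 × 0.196 / (1 + 8 × 0.196)
  = 1.7640 / 2.5680 = 0.687

α = 0.687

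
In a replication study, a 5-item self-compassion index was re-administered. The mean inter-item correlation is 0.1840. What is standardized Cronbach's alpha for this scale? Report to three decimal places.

α = 0.530

Standardized α = k·r̄ / (1 + (k−1)·r̄) = 5 × 0.1840 / (1 + 4 × 0.1840)
  = 0.9200 / 1.7360 = 0.530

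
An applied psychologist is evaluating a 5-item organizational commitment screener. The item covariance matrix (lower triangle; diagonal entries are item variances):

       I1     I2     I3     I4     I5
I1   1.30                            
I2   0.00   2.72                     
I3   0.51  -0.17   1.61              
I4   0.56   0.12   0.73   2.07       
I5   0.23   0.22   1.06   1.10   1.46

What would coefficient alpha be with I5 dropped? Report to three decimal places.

coefficient alpha = 0.417

Remaining items: I1, I2, I3, I4 (k = 4).
Σσᵢ² = 1.30 + 2.72 + 1.61 + 2.07 = 7.70
σ²_T = 7.70 + 2 × 1.75 = 11.20
α (item deleted) = (4/3)·(1 − 7.70/11.20) = 0.417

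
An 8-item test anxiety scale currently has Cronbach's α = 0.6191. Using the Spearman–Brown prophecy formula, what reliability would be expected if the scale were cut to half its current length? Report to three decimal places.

Length factor m = 1/2
α' = m·α / (1 − (1−m)·α)
   = 1/2 × 0.6191 / (1 − (1 − 1/2) × 0.6191)
   = 0.3095 / 0.6905 = 0.448

predicted reliability = 0.448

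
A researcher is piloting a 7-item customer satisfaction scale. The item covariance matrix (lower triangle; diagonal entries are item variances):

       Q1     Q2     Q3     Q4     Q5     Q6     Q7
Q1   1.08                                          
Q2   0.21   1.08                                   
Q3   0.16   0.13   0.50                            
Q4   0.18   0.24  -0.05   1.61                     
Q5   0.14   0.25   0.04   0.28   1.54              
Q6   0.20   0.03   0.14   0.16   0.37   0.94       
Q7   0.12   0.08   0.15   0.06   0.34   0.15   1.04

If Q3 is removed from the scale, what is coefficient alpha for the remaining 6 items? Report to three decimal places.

α = 0.522

Remaining items: Q1, Q2, Q4, Q5, Q6, Q7 (k = 6).
ΣVar(i) = 1.08 + 1.08 + 1.61 + 1.54 + 0.94 + 1.04 = 7.29
σ²_T = 7.29 + 2 × 2.81 = 12.91
α (item deleted) = (6/5)·(1 − 7.29/12.91) = 0.522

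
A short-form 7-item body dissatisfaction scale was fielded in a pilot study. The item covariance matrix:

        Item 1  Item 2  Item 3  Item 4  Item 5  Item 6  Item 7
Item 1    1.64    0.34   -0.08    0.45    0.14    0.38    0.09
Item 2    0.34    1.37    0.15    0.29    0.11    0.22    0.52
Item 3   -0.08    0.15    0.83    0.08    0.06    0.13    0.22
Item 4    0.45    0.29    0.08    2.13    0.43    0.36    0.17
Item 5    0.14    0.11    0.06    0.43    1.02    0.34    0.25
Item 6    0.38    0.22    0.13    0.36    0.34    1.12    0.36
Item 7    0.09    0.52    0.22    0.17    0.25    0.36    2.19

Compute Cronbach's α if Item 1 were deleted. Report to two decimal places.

Remaining items: Item 2, Item 3, Item 4, Item 5, Item 6, Item 7 (k = 6).
Σσᵢ² = 1.37 + 0.83 + 2.13 + 1.02 + 1.12 + 2.19 = 8.66
total variance = 8.66 + 2 × 3.69 = 16.04
α (item deleted) = (6/5)·(1 − 8.66/16.04) = 0.55

Cronbach's α = 0.55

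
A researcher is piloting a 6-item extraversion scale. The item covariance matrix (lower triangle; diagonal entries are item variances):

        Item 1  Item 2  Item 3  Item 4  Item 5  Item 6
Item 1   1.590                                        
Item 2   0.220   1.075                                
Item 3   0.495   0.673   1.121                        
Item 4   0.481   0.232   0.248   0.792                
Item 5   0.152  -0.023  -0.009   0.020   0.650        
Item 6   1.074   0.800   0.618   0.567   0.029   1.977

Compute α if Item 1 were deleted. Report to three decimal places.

α = 0.661

Remaining items: Item 2, Item 3, Item 4, Item 5, Item 6 (k = 5).
Σσᵢ² = 1.075 + 1.121 + 0.792 + 0.650 + 1.977 = 5.615
total variance = 5.615 + 2 × 3.155 = 11.925
α (item deleted) = (5/4)·(1 − 5.615/11.925) = 0.661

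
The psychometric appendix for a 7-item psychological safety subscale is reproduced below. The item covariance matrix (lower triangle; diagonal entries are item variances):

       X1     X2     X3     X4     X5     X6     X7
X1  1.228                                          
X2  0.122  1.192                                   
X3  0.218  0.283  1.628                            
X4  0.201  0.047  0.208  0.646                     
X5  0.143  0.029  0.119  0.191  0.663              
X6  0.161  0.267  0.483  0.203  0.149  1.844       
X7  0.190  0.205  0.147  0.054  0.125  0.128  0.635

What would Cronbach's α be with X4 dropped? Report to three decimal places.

Remaining items: X1, X2, X3, X5, X6, X7 (k = 6).
Σσᵢ² = 1.228 + 1.192 + 1.628 + 0.663 + 1.844 + 0.635 = 7.190
σ²_T = 7.190 + 2 × 2.769 = 12.728
α (item deleted) = (6/5)·(1 − 7.190/12.728) = 0.522

α = 0.522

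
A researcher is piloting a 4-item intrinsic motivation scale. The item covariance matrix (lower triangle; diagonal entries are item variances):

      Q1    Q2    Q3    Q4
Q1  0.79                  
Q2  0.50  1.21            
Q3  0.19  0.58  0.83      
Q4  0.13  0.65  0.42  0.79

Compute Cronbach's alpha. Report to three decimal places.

Cronbach's alpha = 0.769

ΣVar(i) = 0.79 + 1.21 + 0.83 + 0.79 = 3.62
Σ_{i<j} σ_ij = 2.47
Var(T) = 3.62 + 2 × 2.47 = 8.56
α = (k/(k−1))·(1 − ΣVar(i)/Var(T)) = (4/3)·(1 − 3.62/8.56) = 0.769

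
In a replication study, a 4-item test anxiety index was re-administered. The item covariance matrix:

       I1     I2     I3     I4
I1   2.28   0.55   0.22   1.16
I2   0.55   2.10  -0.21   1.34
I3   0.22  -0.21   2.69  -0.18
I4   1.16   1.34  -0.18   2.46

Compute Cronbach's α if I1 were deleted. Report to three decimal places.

Cronbach's α = 0.311

Remaining items: I2, I3, I4 (k = 3).
sum of item variances = 2.10 + 2.69 + 2.46 = 7.25
σ²_total = 7.25 + 2 × 0.95 = 9.15
α (item deleted) = (3/2)·(1 − 7.25/9.15) = 0.311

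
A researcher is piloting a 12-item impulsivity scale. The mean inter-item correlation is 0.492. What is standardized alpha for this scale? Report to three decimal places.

α = 0.921

Standardized α = k·r̄ / (1 + (k−1)·r̄) = 12 × 0.492 / (1 + 11 × 0.492)
  = 5.9040 / 6.4120 = 0.921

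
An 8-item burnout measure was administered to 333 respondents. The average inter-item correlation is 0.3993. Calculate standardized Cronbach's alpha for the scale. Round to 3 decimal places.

Standardized α = k·r̄ / (1 + (k−1)·r̄) = 8 × 0.3993 / (1 + 7 × 0.3993)
  = 3.1944 / 3.7951 = 0.842

standardized Cronbach's alpha = 0.842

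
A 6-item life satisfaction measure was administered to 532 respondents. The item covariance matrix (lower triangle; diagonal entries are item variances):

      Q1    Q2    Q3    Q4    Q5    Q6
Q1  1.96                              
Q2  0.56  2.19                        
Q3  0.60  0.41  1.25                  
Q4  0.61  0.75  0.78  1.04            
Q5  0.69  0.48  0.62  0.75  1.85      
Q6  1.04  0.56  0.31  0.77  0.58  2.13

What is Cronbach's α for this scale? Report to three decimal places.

α = 0.775

sum of item variances = 1.96 + 2.19 + 1.25 + 1.04 + 1.85 + 2.13 = 10.42
Σ_{i<j} σ_ij = 9.51
total variance = 10.42 + 2 × 9.51 = 29.44
α = (k/(k−1))·(1 − sum of item variances/total variance) = (6/5)·(1 − 10.42/29.44) = 0.775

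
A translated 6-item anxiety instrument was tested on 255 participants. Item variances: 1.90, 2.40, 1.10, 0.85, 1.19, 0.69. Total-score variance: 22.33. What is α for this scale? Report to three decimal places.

sum of item variances = 1.90 + 2.40 + 1.10 + 0.85 + 1.19 + 0.69 = 8.13
α = (k/(k−1))·(1 − sum of item variances/total variance) = (6/5)·(1 − 8.13/22.33) = 0.763

α = 0.763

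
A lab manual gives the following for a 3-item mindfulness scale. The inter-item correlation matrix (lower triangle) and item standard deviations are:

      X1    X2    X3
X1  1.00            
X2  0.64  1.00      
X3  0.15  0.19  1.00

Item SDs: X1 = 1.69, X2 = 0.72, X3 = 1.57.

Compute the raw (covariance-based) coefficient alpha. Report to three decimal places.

Σσ²ᵢ = 1.69² + 0.72² + 1.57² = 5.8394
Covariances σ_ij = r_ij · s_i · s_j:
  σ(X1,X2) = 0.64 × 1.69 × 0.72 = 0.7788
  σ(X1,X3) = 0.15 × 1.69 × 1.57 = 0.3980
  σ(X2,X3) = 0.19 × 0.72 × 1.57 = 0.2148
σ²_T = Σσ²ᵢ + 2·Σσ_ij = 5.8394 + 2 × 1.3916 = 8.6226
α = (3/2)·(1 − 5.8394/8.6226) = 0.484

α = 0.484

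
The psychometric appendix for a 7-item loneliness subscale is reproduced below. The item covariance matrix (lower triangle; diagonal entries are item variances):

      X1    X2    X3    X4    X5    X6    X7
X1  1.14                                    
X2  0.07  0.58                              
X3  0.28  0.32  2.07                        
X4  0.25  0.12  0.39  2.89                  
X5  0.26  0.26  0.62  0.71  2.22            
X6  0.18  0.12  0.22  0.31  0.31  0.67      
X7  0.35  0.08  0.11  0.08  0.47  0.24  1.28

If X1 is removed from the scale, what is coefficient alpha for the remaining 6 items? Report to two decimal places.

Remaining items: X2, X3, X4, X5, X6, X7 (k = 6).
ΣVar(i) = 0.58 + 2.07 + 2.89 + 2.22 + 0.67 + 1.28 = 9.71
σ²_T = 9.71 + 2 × 4.36 = 18.43
α (item deleted) = (6/5)·(1 − 9.71/18.43) = 0.57

coefficient alpha = 0.57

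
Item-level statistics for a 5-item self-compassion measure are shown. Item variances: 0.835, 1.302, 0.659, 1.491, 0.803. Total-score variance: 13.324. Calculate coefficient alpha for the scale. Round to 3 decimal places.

Σσ²ᵢ = 0.835 + 1.302 + 0.659 + 1.491 + 0.803 = 5.090
α = (k/(k−1))·(1 − Σσ²ᵢ/total variance) = (5/4)·(1 − 5.090/13.324) = 0.772

α = 0.772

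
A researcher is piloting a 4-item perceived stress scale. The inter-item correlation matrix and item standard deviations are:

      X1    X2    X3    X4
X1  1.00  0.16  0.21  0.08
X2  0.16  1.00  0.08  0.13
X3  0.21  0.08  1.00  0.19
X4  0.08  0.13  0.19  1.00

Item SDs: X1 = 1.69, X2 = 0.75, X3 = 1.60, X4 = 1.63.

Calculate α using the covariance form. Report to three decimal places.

Σσ²ᵢ = 1.69² + 0.75² + 1.60² + 1.63² = 8.6355
Covariances σ_ij = r_ij · s_i · s_j:
  σ(X1,X2) = 0.16 × 1.69 × 0.75 = 0.2028
  σ(X1,X3) = 0.21 × 1.69 × 1.60 = 0.5678
  σ(X1,X4) = 0.08 × 1.69 × 1.63 = 0.2204
  σ(X2,X3) = 0.08 × 0.75 × 1.60 = 0.0960
  σ(X2,X4) = 0.13 × 0.75 × 1.63 = 0.1589
  σ(X3,X4) = 0.19 × 1.60 × 1.63 = 0.4955
σ²_T = Σσ²ᵢ + 2·Σσ_ij = 8.6355 + 2 × 1.7414 = 12.1183
α = (4/3)·(1 − 8.6355/12.1183) = 0.383

α = 0.383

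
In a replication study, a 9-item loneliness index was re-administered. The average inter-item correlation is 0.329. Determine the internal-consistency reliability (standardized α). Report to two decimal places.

Standardized α = k·r̄ / (1 + (k−1)·r̄) = 9 × 0.329 / (1 + 8 × 0.329)
  = 2.9610 / 3.6320 = 0.82

standardized α = 0.82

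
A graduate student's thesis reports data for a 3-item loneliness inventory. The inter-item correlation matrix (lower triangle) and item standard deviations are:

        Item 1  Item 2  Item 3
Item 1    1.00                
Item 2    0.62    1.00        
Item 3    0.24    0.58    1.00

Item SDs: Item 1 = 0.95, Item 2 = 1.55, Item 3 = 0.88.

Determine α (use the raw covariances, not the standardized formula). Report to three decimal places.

α = 0.724

Σσ²ᵢ = 0.95² + 1.55² + 0.88² = 4.0794
Covariances σ_ij = r_ij · s_i · s_j:
  σ(Item 1,Item 2) = 0.62 × 0.95 × 1.55 = 0.9129
  σ(Item 1,Item 3) = 0.24 × 0.95 × 0.88 = 0.2006
  σ(Item 2,Item 3) = 0.58 × 1.55 × 0.88 = 0.7911
σ²_T = Σσ²ᵢ + 2·Σσ_ij = 4.0794 + 2 × 1.9046 = 7.8886
α = (3/2)·(1 − 4.0794/7.8886) = 0.724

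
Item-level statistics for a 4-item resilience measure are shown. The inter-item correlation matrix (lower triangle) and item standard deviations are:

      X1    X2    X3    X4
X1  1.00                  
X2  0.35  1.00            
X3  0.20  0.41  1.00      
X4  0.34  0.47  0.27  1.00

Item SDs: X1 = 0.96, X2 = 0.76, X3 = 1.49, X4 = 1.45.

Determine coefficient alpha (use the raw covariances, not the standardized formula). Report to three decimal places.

Σσ²ᵢ = 0.96² + 0.76² + 1.49² + 1.45² = 5.8218
Covariances σ_ij = r_ij · s_i · s_j:
  σ(X1,X2) = 0.35 × 0.96 × 0.76 = 0.2554
  σ(X1,X3) = 0.20 × 0.96 × 1.49 = 0.2861
  σ(X1,X4) = 0.34 × 0.96 × 1.45 = 0.4733
  σ(X2,X3) = 0.41 × 0.76 × 1.49 = 0.4643
  σ(X2,X4) = 0.47 × 0.76 × 1.45 = 0.5179
  σ(X3,X4) = 0.27 × 1.49 × 1.45 = 0.5833
σ²_T = Σσ²ᵢ + 2·Σσ_ij = 5.8218 + 2 × 2.5803 = 10.9824
α = (4/3)·(1 − 5.8218/10.9824) = 0.627

coefficient alpha = 0.627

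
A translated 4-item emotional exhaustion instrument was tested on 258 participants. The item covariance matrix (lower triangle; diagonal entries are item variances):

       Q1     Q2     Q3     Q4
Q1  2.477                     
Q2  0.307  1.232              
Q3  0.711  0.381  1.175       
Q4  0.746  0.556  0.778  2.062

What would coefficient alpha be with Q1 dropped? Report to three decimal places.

Remaining items: Q2, Q3, Q4 (k = 3).
Σσ²ᵢ = 1.232 + 1.175 + 2.062 = 4.469
Var(T) = 4.469 + 2 × 1.715 = 7.899
α (item deleted) = (3/2)·(1 − 4.469/7.899) = 0.651

α = 0.651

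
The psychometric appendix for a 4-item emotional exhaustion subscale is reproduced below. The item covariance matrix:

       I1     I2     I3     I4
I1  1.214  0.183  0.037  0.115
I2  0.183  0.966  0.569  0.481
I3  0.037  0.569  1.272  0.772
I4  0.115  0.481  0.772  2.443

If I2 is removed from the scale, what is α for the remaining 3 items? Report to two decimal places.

Remaining items: I1, I3, I4 (k = 3).
sum of item variances = 1.214 + 1.272 + 2.443 = 4.929
Var(T) = 4.929 + 2 × 0.924 = 6.777
α (item deleted) = (3/2)·(1 − 4.929/6.777) = 0.41

α = 0.41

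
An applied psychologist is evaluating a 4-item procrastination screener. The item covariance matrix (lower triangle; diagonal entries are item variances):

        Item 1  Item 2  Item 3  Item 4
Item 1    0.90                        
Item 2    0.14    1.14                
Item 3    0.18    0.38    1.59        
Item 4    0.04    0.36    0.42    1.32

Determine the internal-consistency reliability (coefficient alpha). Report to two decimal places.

ΣVar(i) = 0.90 + 1.14 + 1.59 + 1.32 = 4.95
Sum of off-diagonal covariances = 1.52
Var(T) = 4.95 + 2 × 1.52 = 7.99
α = (k/(k−1))·(1 − ΣVar(i)/Var(T)) = (4/3)·(1 − 4.95/7.99) = 0.51

coefficient alpha = 0.51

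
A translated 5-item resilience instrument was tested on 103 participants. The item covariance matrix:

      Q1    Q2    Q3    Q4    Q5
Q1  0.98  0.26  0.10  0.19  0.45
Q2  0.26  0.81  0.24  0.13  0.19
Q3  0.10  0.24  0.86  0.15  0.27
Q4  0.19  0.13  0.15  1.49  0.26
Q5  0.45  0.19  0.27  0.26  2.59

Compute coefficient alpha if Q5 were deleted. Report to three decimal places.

coefficient alpha = 0.454

Remaining items: Q1, Q2, Q3, Q4 (k = 4).
ΣVar(i) = 0.98 + 0.81 + 0.86 + 1.49 = 4.14
Var(T) = 4.14 + 2 × 1.07 = 6.28
α (item deleted) = (4/3)·(1 − 4.14/6.28) = 0.454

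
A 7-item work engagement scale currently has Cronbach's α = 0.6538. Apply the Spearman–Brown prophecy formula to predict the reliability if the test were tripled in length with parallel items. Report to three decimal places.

Length factor m = 3
α' = m·α / (1 + (m−1)·α)
   = 3 × 0.6538 / (1 + (3 − 1) × 0.6538)
   = 1.9614 / 2.3076 = 0.850

predicted reliability = 0.850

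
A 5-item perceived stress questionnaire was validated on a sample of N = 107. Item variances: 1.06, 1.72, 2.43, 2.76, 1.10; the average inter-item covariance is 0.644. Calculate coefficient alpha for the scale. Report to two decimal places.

α = 0.73

Σσ²ᵢ = 1.06 + 1.72 + 2.43 + 2.76 + 1.10 = 9.07
Sum of the 10 distinct covariances = 10 × 0.644 = 6.440
σ²_T = Σσ²ᵢ + 2·Σcov = 9.07 + 2 × 6.440 = 21.950
α = (5/4)·(1 − 9.07/21.950) = 0.73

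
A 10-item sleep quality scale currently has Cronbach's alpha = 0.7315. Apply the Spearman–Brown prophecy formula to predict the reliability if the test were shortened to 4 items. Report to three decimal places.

Length factor m = 4/10 = 0.4000
α' = m·α / (1 − (1−m)·α)
   = 4/10 × 0.7315 / (1 − (1 − 4/10) × 0.7315)
   = 0.2926 / 0.5611 = 0.521

predicted reliability = 0.521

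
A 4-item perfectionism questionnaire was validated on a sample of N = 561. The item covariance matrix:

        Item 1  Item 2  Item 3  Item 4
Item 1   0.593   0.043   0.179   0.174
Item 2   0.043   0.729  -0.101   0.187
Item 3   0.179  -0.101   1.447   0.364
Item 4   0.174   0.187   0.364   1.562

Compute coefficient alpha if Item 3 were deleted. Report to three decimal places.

coefficient alpha = 0.328

Remaining items: Item 1, Item 2, Item 4 (k = 3).
ΣVar(i) = 0.593 + 0.729 + 1.562 = 2.884
σ²_total = 2.884 + 2 × 0.404 = 3.692
α (item deleted) = (3/2)·(1 − 2.884/3.692) = 0.328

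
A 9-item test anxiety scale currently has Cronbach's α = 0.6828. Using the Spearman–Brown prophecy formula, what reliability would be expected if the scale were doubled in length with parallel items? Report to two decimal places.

predicted reliability = 0.81

Length factor m = 2
α' = m·α / (1 + (m−1)·α)
   = 2 × 0.6828 / (1 + (2 − 1) × 0.6828)
   = 1.3656 / 1.6828 = 0.81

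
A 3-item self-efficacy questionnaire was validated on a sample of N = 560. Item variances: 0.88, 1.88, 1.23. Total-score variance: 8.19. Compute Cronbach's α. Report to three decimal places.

sum of item variances = 0.88 + 1.88 + 1.23 = 3.99
α = (k/(k−1))·(1 − sum of item variances/σ²_total) = (3/2)·(1 − 3.99/8.19) = 0.769

Cronbach's α = 0.769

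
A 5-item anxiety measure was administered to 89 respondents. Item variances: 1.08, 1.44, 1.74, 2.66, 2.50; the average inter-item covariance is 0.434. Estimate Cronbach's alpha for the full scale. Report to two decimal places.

Σσ²ᵢ = 1.08 + 1.44 + 1.74 + 2.66 + 2.50 = 9.42
Sum of the 10 distinct covariances = 10 × 0.434 = 4.340
total variance = Σσ²ᵢ + 2·Σcov = 9.42 + 2 × 4.340 = 18.100
α = (5/4)·(1 − 9.42/18.100) = 0.60

α = 0.60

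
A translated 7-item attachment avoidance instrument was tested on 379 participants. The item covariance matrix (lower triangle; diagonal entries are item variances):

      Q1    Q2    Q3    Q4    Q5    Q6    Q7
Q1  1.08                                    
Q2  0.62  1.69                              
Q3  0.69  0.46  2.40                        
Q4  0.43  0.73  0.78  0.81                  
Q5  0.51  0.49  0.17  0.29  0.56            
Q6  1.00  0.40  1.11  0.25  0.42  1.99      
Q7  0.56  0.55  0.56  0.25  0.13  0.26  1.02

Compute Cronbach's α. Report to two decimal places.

Cronbach's α = 0.81

ΣVar(i) = 1.08 + 1.69 + 2.40 + 0.81 + 0.56 + 1.99 + 1.02 = 9.55
Sum of the distinct covariances = 10.66
total variance = 9.55 + 2 × 10.66 = 30.87
α = (k/(k−1))·(1 − ΣVar(i)/total variance) = (7/6)·(1 − 9.55/30.87) = 0.81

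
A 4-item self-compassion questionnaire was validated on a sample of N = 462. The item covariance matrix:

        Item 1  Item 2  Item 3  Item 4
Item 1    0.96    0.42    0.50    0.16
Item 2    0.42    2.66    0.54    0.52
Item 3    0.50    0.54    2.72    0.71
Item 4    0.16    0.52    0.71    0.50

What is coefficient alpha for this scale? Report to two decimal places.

coefficient alpha = 0.61

Σσ²ᵢ = 0.96 + 2.66 + 2.72 + 0.50 = 6.84
Sum of off-diagonal covariances = 2.85
σ²_total = 6.84 + 2 × 2.85 = 12.54
α = (k/(k−1))·(1 − Σσ²ᵢ/σ²_total) = (4/3)·(1 − 6.84/12.54) = 0.61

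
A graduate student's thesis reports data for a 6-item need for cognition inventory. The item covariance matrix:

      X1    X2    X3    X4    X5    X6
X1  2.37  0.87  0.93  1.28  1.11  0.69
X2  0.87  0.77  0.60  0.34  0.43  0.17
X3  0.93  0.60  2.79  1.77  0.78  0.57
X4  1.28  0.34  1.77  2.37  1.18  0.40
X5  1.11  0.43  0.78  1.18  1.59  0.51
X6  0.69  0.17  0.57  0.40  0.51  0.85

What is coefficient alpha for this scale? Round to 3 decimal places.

α = 0.821

sum of item variances = 2.37 + 0.77 + 2.79 + 2.37 + 1.59 + 0.85 = 10.74
Σ_{i<j} σ_ij = 11.63
σ²_T = 10.74 + 2 × 11.63 = 34.00
α = (k/(k−1))·(1 − sum of item variances/σ²_T) = (6/5)·(1 − 10.74/34.00) = 0.821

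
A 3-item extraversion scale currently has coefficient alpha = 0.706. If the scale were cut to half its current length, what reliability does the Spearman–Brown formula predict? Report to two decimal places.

Length factor m = 1/2
α' = m·α / (1 − (1−m)·α)
   = 1/2 × 0.706 / (1 − (1 − 1/2) × 0.706)
   = 0.3530 / 0.6470 = 0.55

predicted reliability = 0.55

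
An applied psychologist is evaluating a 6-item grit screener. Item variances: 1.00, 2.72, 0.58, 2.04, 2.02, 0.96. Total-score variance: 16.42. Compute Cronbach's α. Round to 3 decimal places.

ΣVar(i) = 1.00 + 2.72 + 0.58 + 2.04 + 2.02 + 0.96 = 9.32
α = (k/(k−1))·(1 − ΣVar(i)/Var(T)) = (6/5)·(1 − 9.32/16.42) = 0.519

α = 0.519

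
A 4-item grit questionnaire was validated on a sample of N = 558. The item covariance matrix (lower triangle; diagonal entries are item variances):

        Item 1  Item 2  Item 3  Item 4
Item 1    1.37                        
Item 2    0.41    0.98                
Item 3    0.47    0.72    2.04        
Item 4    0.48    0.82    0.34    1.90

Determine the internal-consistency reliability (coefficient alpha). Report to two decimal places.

coefficient alpha = 0.68

sum of item variances = 1.37 + 0.98 + 2.04 + 1.90 = 6.29
Sum of the distinct covariances = 3.24
Var(T) = 6.29 + 2 × 3.24 = 12.77
α = (k/(k−1))·(1 − sum of item variances/Var(T)) = (4/3)·(1 − 6.29/12.77) = 0.68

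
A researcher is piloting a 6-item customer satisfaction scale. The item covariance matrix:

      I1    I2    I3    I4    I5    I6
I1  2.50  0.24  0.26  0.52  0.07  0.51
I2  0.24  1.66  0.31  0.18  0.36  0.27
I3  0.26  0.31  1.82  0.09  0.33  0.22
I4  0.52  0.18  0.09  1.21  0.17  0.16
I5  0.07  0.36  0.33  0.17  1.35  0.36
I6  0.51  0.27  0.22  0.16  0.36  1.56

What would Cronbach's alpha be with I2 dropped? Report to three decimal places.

Remaining items: I1, I3, I4, I5, I6 (k = 5).
sum of item variances = 2.50 + 1.82 + 1.21 + 1.35 + 1.56 = 8.44
total variance = 8.44 + 2 × 2.69 = 13.82
α (item deleted) = (5/4)·(1 − 8.44/13.82) = 0.487

α = 0.487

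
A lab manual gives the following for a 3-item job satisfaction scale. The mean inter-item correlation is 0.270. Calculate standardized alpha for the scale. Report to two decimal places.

Standardized α = k·r̄ / (1 + (k−1)·r̄) = 3 × 0.270 / (1 + 2 × 0.270)
  = 0.8100 / 1.5400 = 0.53

standardized alpha = 0.53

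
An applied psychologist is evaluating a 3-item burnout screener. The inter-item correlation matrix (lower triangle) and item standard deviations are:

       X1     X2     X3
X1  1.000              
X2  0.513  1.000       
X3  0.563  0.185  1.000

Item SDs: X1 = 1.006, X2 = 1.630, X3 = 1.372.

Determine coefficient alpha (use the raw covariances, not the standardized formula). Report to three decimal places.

α = 0.634

Σσ²ᵢ = 1.006² + 1.630² + 1.372² = 5.5513
Covariances σ_ij = r_ij · s_i · s_j:
  σ(X1,X2) = 0.513 × 1.006 × 1.630 = 0.8412
  σ(X1,X3) = 0.563 × 1.006 × 1.372 = 0.7771
  σ(X2,X3) = 0.185 × 1.630 × 1.372 = 0.4137
σ²_T = Σσ²ᵢ + 2·Σσ_ij = 5.5513 + 2 × 2.0320 = 9.6153
α = (3/2)·(1 − 5.5513/9.6153) = 0.634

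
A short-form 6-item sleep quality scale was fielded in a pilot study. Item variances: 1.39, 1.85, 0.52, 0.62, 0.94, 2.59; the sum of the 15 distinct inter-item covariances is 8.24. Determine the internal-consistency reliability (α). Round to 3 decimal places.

Σσᵢ² = 1.39 + 1.85 + 0.52 + 0.62 + 0.94 + 2.59 = 7.91
Sum of distinct covariances = 8.24
total variance = Σσᵢ² + 2·Σcov = 7.91 + 2 × 8.24 = 24.39
α = (6/5)·(1 − 7.91/24.39) = 0.811

α = 0.811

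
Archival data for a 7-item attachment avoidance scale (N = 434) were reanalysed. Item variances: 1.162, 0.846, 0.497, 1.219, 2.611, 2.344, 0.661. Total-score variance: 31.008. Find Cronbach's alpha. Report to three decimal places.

ΣVar(i) = 1.162 + 0.846 + 0.497 + 1.219 + 2.611 + 2.344 + 0.661 = 9.340
α = (k/(k−1))·(1 − ΣVar(i)/σ²_T) = (7/6)·(1 − 9.340/31.008) = 0.815

Cronbach's alpha = 0.815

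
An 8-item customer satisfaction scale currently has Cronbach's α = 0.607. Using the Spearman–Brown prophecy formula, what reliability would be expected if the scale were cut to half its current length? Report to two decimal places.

Length factor m = 1/2
α' = m·α / (1 − (1−m)·α)
   = 1/2 × 0.607 / (1 − (1 − 1/2) × 0.607)
   = 0.3035 / 0.6965 = 0.44

predicted reliability = 0.44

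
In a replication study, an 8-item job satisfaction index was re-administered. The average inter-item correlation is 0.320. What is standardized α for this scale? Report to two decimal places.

standardized α = 0.79

Standardized α = k·r̄ / (1 + (k−1)·r̄) = 8 × 0.320 / (1 + 7 × 0.320)
  = 2.5600 / 3.2400 = 0.79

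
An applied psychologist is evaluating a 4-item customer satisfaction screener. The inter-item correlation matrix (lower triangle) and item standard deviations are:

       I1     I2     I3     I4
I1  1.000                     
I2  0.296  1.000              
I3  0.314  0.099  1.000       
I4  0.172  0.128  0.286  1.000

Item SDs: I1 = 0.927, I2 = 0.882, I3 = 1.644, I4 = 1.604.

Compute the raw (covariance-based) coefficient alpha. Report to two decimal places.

Σσ²ᵢ = 0.927² + 0.882² + 1.644² + 1.604² = 6.9128
Covariances σ_ij = r_ij · s_i · s_j:
  σ(I1,I2) = 0.296 × 0.927 × 0.882 = 0.2420
  σ(I1,I3) = 0.314 × 0.927 × 1.644 = 0.4785
  σ(I1,I4) = 0.172 × 0.927 × 1.604 = 0.2557
  σ(I2,I3) = 0.099 × 0.882 × 1.644 = 0.1436
  σ(I2,I4) = 0.128 × 0.882 × 1.604 = 0.1811
  σ(I3,I4) = 0.286 × 1.644 × 1.604 = 0.7542
σ²_T = Σσ²ᵢ + 2·Σσ_ij = 6.9128 + 2 × 2.0551 = 11.0230
α = (4/3)·(1 − 6.9128/11.0230) = 0.50

α = 0.50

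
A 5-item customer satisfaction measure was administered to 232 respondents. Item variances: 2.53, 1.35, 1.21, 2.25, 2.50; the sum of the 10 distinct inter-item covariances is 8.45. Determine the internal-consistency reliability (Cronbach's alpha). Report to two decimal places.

α = 0.79

ΣVar(i) = 2.53 + 1.35 + 1.21 + 2.25 + 2.50 = 9.84
Sum of distinct covariances = 8.45
Var(T) = ΣVar(i) + 2·Σcov = 9.84 + 2 × 8.45 = 26.74
α = (5/4)·(1 − 9.84/26.74) = 0.79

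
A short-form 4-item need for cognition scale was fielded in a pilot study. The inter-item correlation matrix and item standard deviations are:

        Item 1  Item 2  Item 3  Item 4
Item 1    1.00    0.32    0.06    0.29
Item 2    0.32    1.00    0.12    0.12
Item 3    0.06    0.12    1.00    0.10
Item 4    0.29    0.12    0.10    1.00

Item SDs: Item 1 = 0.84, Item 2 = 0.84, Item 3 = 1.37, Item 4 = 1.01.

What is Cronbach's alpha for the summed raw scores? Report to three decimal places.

α = 0.399

Σσ²ᵢ = 0.84² + 0.84² + 1.37² + 1.01² = 4.3082
Covariances σ_ij = r_ij · s_i · s_j:
  σ(Item 1,Item 2) = 0.32 × 0.84 × 0.84 = 0.2258
  σ(Item 1,Item 3) = 0.06 × 0.84 × 1.37 = 0.0690
  σ(Item 1,Item 4) = 0.29 × 0.84 × 1.01 = 0.2460
  σ(Item 2,Item 3) = 0.12 × 0.84 × 1.37 = 0.1381
  σ(Item 2,Item 4) = 0.12 × 0.84 × 1.01 = 0.1018
  σ(Item 3,Item 4) = 0.10 × 1.37 × 1.01 = 0.1384
σ²_T = Σσ²ᵢ + 2·Σσ_ij = 4.3082 + 2 × 0.9191 = 6.1464
α = (4/3)·(1 − 4.3082/6.1464) = 0.399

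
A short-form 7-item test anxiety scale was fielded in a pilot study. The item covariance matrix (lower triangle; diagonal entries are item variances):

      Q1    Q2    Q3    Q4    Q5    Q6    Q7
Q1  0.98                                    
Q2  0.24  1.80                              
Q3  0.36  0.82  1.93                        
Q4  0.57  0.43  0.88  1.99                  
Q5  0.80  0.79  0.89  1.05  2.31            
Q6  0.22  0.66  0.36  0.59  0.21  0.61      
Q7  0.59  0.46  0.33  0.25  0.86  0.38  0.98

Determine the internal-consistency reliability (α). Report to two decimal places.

α = 0.80

sum of item variances = 0.98 + 1.80 + 1.93 + 1.99 + 2.31 + 0.61 + 0.98 = 10.60
Sum of the distinct covariances = 11.74
σ²_total = 10.60 + 2 × 11.74 = 34.08
α = (k/(k−1))·(1 − sum of item variances/σ²_total) = (7/6)·(1 − 10.60/34.08) = 0.80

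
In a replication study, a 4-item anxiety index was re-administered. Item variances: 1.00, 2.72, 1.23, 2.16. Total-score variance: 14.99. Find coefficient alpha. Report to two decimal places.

Σσᵢ² = 1.00 + 2.72 + 1.23 + 2.16 = 7.11
α = (k/(k−1))·(1 − Σσᵢ²/σ²_T) = (4/3)·(1 − 7.11/14.99) = 0.70

coefficient alpha = 0.70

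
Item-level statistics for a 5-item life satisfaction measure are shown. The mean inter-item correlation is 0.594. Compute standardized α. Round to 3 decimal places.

α = 0.880

Standardized α = k·r̄ / (1 + (k−1)·r̄) = 5 × 0.594 / (1 + 4 × 0.594)
  = 2.9700 / 3.3760 = 0.880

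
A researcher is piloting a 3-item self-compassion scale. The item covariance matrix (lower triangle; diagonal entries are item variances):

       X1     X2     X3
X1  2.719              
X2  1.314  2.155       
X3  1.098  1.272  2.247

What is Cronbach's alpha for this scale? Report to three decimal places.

ΣVar(i) = 2.719 + 2.155 + 2.247 = 7.121
Σ_{i<j} σ_ij = 3.684
σ²_total = 7.121 + 2 × 3.684 = 14.489
α = (k/(k−1))·(1 − ΣVar(i)/σ²_total) = (3/2)·(1 − 7.121/14.489) = 0.763

α = 0.763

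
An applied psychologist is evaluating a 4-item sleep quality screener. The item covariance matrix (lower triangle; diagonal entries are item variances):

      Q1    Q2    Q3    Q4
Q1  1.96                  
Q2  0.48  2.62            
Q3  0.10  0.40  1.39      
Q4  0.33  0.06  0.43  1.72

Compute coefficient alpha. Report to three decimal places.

coefficient alpha = 0.425

ΣVar(i) = 1.96 + 2.62 + 1.39 + 1.72 = 7.69
Σ_{i<j} σ_ij = 1.80
σ²_total = 7.69 + 2 × 1.80 = 11.29
α = (k/(k−1))·(1 − ΣVar(i)/σ²_total) = (4/3)·(1 − 7.69/11.29) = 0.425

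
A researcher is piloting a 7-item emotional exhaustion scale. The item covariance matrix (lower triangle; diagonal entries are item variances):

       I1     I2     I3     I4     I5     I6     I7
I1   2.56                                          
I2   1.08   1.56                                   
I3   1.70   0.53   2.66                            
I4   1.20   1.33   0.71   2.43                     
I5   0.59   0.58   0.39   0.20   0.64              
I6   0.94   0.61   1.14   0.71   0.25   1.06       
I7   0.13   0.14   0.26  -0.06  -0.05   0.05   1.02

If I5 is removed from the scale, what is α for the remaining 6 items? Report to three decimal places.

Remaining items: I1, I2, I3, I4, I6, I7 (k = 6).
Σσᵢ² = 2.56 + 1.56 + 2.66 + 2.43 + 1.06 + 1.02 = 11.29
σ²_T = 11.29 + 2 × 10.47 = 32.23
α (item deleted) = (6/5)·(1 − 11.29/32.23) = 0.780

α = 0.780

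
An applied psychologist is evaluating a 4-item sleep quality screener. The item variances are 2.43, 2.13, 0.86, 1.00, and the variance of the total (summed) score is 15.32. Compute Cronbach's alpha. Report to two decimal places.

α = 0.77

Σσᵢ² = 2.43 + 2.13 + 0.86 + 1.00 = 6.42
α = (k/(k−1))·(1 − Σσᵢ²/total variance) = (4/3)·(1 − 6.42/15.32) = 0.77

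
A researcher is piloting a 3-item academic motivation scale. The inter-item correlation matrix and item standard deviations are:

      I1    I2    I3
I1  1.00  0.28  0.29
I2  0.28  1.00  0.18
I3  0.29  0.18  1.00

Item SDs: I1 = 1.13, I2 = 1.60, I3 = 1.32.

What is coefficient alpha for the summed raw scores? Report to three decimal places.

Σσ²ᵢ = 1.13² + 1.60² + 1.32² = 5.5793
Covariances σ_ij = r_ij · s_i · s_j:
  σ(I1,I2) = 0.28 × 1.13 × 1.60 = 0.5062
  σ(I1,I3) = 0.29 × 1.13 × 1.32 = 0.4326
  σ(I2,I3) = 0.18 × 1.60 × 1.32 = 0.3802
σ²_T = Σσ²ᵢ + 2·Σσ_ij = 5.5793 + 2 × 1.3190 = 8.2173
α = (3/2)·(1 − 5.5793/8.2173) = 0.482

α = 0.482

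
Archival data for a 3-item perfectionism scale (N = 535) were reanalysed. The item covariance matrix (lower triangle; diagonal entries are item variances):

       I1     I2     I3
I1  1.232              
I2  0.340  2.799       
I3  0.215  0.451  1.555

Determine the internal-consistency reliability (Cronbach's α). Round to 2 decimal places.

α = 0.40

Σσᵢ² = 1.232 + 2.799 + 1.555 = 5.586
Sum of off-diagonal covariances = 1.006
σ²_T = 5.586 + 2 × 1.006 = 7.598
α = (k/(k−1))·(1 − Σσᵢ²/σ²_T) = (3/2)·(1 − 5.586/7.598) = 0.40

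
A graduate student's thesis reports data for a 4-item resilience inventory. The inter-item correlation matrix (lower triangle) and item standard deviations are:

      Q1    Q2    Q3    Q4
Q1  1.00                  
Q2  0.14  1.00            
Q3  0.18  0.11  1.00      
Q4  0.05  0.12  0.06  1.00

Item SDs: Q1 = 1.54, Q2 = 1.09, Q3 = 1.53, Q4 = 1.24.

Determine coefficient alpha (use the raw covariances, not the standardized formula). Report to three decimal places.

α = 0.328

Σσ²ᵢ = 1.54² + 1.09² + 1.53² + 1.24² = 7.4382
Covariances σ_ij = r_ij · s_i · s_j:
  σ(Q1,Q2) = 0.14 × 1.54 × 1.09 = 0.2350
  σ(Q1,Q3) = 0.18 × 1.54 × 1.53 = 0.4241
  σ(Q1,Q4) = 0.05 × 1.54 × 1.24 = 0.0955
  σ(Q2,Q3) = 0.11 × 1.09 × 1.53 = 0.1834
  σ(Q2,Q4) = 0.12 × 1.09 × 1.24 = 0.1622
  σ(Q3,Q4) = 0.06 × 1.53 × 1.24 = 0.1138
σ²_T = Σσ²ᵢ + 2·Σσ_ij = 7.4382 + 2 × 1.2140 = 9.8662
α = (4/3)·(1 − 7.4382/9.8662) = 0.328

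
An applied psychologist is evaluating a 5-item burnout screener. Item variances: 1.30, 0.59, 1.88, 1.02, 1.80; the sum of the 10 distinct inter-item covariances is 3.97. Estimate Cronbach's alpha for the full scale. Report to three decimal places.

Cronbach's alpha = 0.683

Σσᵢ² = 1.30 + 0.59 + 1.88 + 1.02 + 1.80 = 6.59
Sum of distinct covariances = 3.97
Var(T) = Σσᵢ² + 2·Σcov = 6.59 + 2 × 3.97 = 14.53
α = (5/4)·(1 − 6.59/14.53) = 0.683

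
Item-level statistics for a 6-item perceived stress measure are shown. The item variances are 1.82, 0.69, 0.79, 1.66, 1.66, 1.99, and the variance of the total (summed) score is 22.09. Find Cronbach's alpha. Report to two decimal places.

sum of item variances = 1.82 + 0.69 + 0.79 + 1.66 + 1.66 + 1.99 = 8.61
α = (k/(k−1))·(1 − sum of item variances/Var(T)) = (6/5)·(1 − 8.61/22.09) = 0.73

Cronbach's alpha = 0.73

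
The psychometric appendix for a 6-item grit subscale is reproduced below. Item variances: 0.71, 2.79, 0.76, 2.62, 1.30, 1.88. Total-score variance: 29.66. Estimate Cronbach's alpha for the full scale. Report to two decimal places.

Cronbach's alpha = 0.79

Σσᵢ² = 0.71 + 2.79 + 0.76 + 2.62 + 1.30 + 1.88 = 10.06
α = (k/(k−1))·(1 − Σσᵢ²/σ²_total) = (6/5)·(1 − 10.06/29.66) = 0.79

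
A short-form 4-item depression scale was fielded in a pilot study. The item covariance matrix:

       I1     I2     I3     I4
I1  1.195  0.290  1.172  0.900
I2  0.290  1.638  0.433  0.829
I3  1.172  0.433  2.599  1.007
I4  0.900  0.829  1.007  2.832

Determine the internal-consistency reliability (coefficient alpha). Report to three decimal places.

α = 0.705

sum of item variances = 1.195 + 1.638 + 2.599 + 2.832 = 8.264
Sum of off-diagonal covariances = 4.631
Var(T) = 8.264 + 2 × 4.631 = 17.526
α = (k/(k−1))·(1 − sum of item variances/Var(T)) = (4/3)·(1 − 8.264/17.526) = 0.705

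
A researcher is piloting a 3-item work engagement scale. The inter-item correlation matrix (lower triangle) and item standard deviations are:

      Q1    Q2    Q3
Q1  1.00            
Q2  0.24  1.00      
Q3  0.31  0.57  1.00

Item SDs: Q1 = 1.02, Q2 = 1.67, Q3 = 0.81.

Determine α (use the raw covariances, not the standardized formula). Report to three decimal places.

Σσ²ᵢ = 1.02² + 1.67² + 0.81² = 4.4854
Covariances σ_ij = r_ij · s_i · s_j:
  σ(Q1,Q2) = 0.24 × 1.02 × 1.67 = 0.4088
  σ(Q1,Q3) = 0.31 × 1.02 × 0.81 = 0.2561
  σ(Q2,Q3) = 0.57 × 1.67 × 0.81 = 0.7710
σ²_T = Σσ²ᵢ + 2·Σσ_ij = 4.4854 + 2 × 1.4359 = 7.3572
α = (3/2)·(1 − 4.4854/7.3572) = 0.586

α = 0.586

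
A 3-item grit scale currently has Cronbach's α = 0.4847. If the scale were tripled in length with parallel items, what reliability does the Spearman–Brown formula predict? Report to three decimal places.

Length factor m = 3
α' = m·α / (1 + (m−1)·α)
   = 3 × 0.4847 / (1 + (3 − 1) × 0.4847)
   = 1.4541 / 1.9694 = 0.738

predicted reliability = 0.738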